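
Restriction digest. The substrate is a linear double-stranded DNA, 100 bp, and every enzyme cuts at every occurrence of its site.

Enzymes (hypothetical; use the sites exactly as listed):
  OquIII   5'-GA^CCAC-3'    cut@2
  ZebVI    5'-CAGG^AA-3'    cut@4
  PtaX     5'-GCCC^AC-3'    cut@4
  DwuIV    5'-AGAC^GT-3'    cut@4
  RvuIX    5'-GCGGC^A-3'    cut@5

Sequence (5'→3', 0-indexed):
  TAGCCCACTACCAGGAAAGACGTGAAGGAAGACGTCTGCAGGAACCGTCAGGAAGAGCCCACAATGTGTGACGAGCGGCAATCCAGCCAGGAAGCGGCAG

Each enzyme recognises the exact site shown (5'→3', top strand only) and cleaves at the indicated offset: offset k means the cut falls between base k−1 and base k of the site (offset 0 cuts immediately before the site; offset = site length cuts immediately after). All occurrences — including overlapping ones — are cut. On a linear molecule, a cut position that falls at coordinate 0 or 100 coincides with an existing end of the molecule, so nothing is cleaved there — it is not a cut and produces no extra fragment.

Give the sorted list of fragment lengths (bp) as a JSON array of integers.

[2,6,6,7,8,9,9,10,12,12,19]

Site scan:
  OquIII (GACCAC, off=2): no sites
  ZebVI CAGGAA/4: at [11, 38, 48, 87] ⇒ [15, 42, 52, 91]
  PtaX GCCCAC/4: at [2, 56] ⇒ [6, 60]
  DwuIV AGACGT/4: at [17, 29] ⇒ [21, 33]
  RvuIX GCGGCA/5: at [74, 93] ⇒ [79, 98]

All cut coordinates (distinct, sorted): [6, 15, 21, 33, 42, 52, 60, 79, 91, 98]

Fragment lengths:
  [0,6): 6 bp
  [6,15): 9 bp
  [15,21): 6 bp
  [21,33): 12 bp
  [33,42): 9 bp
  [42,52): 10 bp
  [52,60): 8 bp
  [60,79): 19 bp
  [79,91): 12 bp
  [91,98): 7 bp
  [98,100): 2 bp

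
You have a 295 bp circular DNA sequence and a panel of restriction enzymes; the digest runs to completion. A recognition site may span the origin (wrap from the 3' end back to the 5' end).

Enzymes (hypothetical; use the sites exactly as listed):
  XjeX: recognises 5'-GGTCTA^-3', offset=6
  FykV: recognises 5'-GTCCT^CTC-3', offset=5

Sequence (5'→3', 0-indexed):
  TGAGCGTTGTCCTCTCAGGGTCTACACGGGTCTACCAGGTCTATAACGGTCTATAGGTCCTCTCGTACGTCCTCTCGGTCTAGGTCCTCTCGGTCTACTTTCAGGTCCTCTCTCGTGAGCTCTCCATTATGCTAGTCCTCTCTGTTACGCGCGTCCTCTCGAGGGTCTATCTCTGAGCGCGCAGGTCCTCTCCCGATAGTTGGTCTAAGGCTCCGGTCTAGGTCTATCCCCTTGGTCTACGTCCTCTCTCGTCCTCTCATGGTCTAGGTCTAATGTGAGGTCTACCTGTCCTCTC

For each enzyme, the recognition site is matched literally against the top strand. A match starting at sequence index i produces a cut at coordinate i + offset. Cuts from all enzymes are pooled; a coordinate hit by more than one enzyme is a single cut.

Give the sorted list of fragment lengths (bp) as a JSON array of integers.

[6,6,6,6,8,8,9,9,9,10,10,10,11,11,12,12,12,12,13,13,16,18,18,20,30]

Site scan:
  XjeX (GGTCTA, off=6): starts [18, 28, 37, 47, 76, 91, 163, 201, 214, 220, 233, 260, 266, 278] → cuts [24, 34, 43, 53, 82, 97, 169, 207, 220, 226, 239, 266, 272, 284]
  FykV (GTCCTCTC, off=5): starts [8, 56, 68, 83, 104, 134, 152, 184, 240, 250, 287] → cuts [13, 61, 73, 88, 109, 139, 157, 189, 245, 255, 292]

All cut coordinates (distinct, sorted): [13, 24, 34, 43, 53, 61, 73, 82, 88, 97, 109, 139, 157, 169, 189, 207, 220, 226, 239, 245, 255, 266, 272, 284, 292]

Fragments:
  13→24: 11 bp
  24→34: 10 bp
  34→43: 9 bp
  43→53: 10 bp
  53→61: 8 bp
  61→73: 12 bp
  73→82: 9 bp
  82→88: 6 bp
  88→97: 9 bp
  97→109: 12 bp
  109→139: 30 bp
  139→157: 18 bp
  157→169: 12 bp
  169→189: 20 bp
  189→207: 18 bp
  207→220: 13 bp
  220→226: 6 bp
  226→239: 13 bp
  239→245: 6 bp
  245→255: 10 bp
  255→266: 11 bp
  266→272: 6 bp
  272→284: 12 bp
  284→292: 8 bp
  292→13 (wrap): 295-292+13 = 16 bp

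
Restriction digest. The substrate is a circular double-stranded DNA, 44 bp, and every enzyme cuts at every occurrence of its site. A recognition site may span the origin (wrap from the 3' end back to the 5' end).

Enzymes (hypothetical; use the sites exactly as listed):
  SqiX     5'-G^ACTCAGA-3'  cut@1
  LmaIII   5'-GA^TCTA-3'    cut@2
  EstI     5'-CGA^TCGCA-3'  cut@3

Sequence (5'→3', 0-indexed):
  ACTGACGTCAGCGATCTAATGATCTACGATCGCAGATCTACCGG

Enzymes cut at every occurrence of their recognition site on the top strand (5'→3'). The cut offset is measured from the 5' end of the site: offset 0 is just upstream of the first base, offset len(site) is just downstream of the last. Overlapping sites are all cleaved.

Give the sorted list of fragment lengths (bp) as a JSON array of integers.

Per-enzyme occurrences:
  SqiX (GACTCAGA, off=1): no sites
  LmaIII GATCTA/2: at [12, 20, 34] ⇒ [14, 22, 36]
  EstI CGATCGCA/3: at [26] ⇒ [29]

All cut coordinates (distinct, sorted): [14, 22, 29, 36]

Fragments:
  14→22: 8 bp
  22→29: 7 bp
  29→36: 7 bp
  36→14 (wrap): 44-36+14 = 22 bp

[7,7,8,22]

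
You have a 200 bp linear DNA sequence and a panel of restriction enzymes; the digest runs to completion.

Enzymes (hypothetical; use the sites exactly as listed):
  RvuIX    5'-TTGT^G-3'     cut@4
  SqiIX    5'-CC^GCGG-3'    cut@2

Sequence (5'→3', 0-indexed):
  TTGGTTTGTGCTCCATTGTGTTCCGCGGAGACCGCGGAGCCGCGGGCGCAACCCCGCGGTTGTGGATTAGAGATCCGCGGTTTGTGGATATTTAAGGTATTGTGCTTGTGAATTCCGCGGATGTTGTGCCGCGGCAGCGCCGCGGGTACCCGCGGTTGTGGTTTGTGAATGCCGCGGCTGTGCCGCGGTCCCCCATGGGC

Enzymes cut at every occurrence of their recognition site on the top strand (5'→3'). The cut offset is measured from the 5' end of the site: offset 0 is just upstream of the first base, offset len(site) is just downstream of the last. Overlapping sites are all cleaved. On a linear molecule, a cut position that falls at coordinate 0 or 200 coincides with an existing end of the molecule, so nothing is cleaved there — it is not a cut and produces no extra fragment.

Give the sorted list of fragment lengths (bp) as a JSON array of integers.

Site scan:
  RvuIX (TTGTG, off=4): starts [5, 15, 59, 81, 99, 105, 123, 155, 162] → cuts [9, 19, 63, 85, 103, 109, 127, 159, 166]
  SqiIX (CCGCGG, off=2): starts [22, 31, 39, 53, 74, 114, 128, 139, 149, 171, 182] → cuts [24, 33, 41, 55, 76, 116, 130, 141, 151, 173, 184]

Pooled cuts: [9, 19, 24, 33, 41, 55, 63, 76, 85, 103, 109, 116, 127, 130, 141, 151, 159, 166, 173, 184]

Fragment lengths:
  [0,9): 9 bp
  [9,19): 10 bp
  [19,24): 5 bp
  [24,33): 9 bp
  [33,41): 8 bp
  [41,55): 14 bp
  [55,63): 8 bp
  [63,76): 13 bp
  [76,85): 9 bp
  [85,103): 18 bp
  [103,109): 6 bp
  [109,116): 7 bp
  [116,127): 11 bp
  [127,130): 3 bp
  [130,141): 11 bp
  [141,151): 10 bp
  [151,159): 8 bp
  [159,166): 7 bp
  [166,173): 7 bp
  [173,184): 11 bp
  [184,200): 16 bp

[3,5,6,7,7,7,8,8,8,9,9,9,10,10,11,11,11,13,14,16,18]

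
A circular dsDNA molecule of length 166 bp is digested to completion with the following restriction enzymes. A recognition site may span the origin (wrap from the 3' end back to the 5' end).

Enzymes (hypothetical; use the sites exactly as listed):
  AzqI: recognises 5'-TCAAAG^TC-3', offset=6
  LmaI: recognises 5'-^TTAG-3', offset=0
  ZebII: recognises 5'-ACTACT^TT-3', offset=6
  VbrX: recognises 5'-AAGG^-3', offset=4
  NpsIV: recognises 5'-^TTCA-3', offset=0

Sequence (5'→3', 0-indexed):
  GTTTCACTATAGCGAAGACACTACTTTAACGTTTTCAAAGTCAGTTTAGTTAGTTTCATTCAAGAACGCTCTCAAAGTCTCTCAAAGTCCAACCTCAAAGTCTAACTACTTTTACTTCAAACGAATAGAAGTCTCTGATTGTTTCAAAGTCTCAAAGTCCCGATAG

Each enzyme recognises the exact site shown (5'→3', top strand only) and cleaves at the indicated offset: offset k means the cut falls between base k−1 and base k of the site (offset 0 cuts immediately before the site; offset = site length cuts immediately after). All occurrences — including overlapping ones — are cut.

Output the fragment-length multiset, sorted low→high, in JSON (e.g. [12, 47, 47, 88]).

Per-enzyme occurrences:
  AzqI TCAAAGTC/6: at [34, 71, 81, 94, 143, 151] ⇒ [40, 77, 87, 100, 149, 157]
  LmaI TTAG/0: at [45, 49] ⇒ [45, 49]
  ZebII ACTACTTT/6: at [19, 104] ⇒ [25, 110]
  VbrX (AAGG, off=4): no sites
  NpsIV TTCA/0: at [2, 33, 54, 58, 115, 142] ⇒ [2, 33, 54, 58, 115, 142]

Pooled cuts: [2, 25, 33, 40, 45, 49, 54, 58, 77, 87, 100, 110, 115, 142, 149, 157]

Fragments:
  2→25: 23 bp
  25→33: 8 bp
  33→40: 7 bp
  40→45: 5 bp
  45→49: 4 bp
  49→54: 5 bp
  54→58: 4 bp
  58→77: 19 bp
  77→87: 10 bp
  87→100: 13 bp
  100→110: 10 bp
  110→115: 5 bp
  115→142: 27 bp
  142→149: 7 bp
  149→157: 8 bp
  157→2 (wrap): 166-157+2 = 11 bp

[4,4,5,5,5,7,7,8,8,10,10,11,13,19,23,27]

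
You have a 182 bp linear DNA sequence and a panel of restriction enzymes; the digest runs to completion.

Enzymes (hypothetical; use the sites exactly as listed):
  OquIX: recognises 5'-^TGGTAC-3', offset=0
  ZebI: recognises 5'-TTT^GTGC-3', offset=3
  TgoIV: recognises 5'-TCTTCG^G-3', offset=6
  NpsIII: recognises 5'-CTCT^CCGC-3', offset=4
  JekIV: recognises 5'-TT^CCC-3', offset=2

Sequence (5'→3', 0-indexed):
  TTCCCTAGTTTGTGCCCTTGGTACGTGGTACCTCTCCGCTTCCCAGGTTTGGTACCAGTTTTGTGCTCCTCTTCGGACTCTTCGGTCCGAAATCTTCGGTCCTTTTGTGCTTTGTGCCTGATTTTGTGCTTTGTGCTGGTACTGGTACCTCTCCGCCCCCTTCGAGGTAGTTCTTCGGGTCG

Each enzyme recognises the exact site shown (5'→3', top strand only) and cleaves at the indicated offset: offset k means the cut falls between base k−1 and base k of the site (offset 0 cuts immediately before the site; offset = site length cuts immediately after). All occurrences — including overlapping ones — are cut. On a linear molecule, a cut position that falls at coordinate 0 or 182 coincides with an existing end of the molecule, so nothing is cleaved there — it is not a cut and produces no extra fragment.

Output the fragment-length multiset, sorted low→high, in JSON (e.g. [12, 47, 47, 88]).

[2,4,5,6,6,7,7,7,7,8,8,9,9,10,10,12,13,13,14,25]

Scan for sites:
  OquIX TGGTAC/0: at [18, 25, 49, 136, 142] ⇒ [18, 25, 49, 136, 142]
  ZebI TTTGTGC/3: at [8, 59, 103, 110, 122, 129] ⇒ [11, 62, 106, 113, 125, 132]
  TgoIV TCTTCGG/6: at [69, 78, 92, 171] ⇒ [75, 84, 98, 177]
  NpsIII CTCTCCGC/4: at [31, 148] ⇒ [35, 152]
  JekIV TTCCC/2: at [0, 39] ⇒ [2, 41]

Pooled cuts: [2, 11, 18, 25, 35, 41, 49, 62, 75, 84, 98, 106, 113, 125, 132, 136, 142, 152, 177]

Fragment lengths:
  [0,2): 2 bp
  [2,11): 9 bp
  [11,18): 7 bp
  [18,25): 7 bp
  [25,35): 10 bp
  [35,41): 6 bp
  [41,49): 8 bp
  [49,62): 13 bp
  [62,75): 13 bp
  [75,84): 9 bp
  [84,98): 14 bp
  [98,106): 8 bp
  [106,113): 7 bp
  [113,125): 12 bp
  [125,132): 7 bp
  [132,136): 4 bp
  [136,142): 6 bp
  [142,152): 10 bp
  [152,177): 25 bp
  [177,182): 5 bp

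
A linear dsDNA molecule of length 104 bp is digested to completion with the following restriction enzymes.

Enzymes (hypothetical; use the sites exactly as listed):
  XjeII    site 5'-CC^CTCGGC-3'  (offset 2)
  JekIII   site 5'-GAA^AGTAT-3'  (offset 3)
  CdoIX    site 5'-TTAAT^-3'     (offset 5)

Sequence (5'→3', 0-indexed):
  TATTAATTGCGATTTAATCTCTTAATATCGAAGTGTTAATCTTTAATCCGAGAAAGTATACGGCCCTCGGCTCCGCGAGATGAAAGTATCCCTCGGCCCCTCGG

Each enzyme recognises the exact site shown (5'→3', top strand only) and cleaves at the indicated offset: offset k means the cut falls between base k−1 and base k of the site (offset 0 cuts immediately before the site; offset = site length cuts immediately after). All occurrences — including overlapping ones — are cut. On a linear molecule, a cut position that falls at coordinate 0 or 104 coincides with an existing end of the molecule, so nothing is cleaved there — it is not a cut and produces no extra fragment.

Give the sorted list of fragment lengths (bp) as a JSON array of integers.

Scan for sites:
  XjeII (CCCTCGGC, off=2): starts [63, 89] → cuts [65, 91]
  JekIII (GAAAGTAT, off=3): starts [51, 81] → cuts [54, 84]
  CdoIX (TTAAT, off=5): starts [2, 13, 21, 35, 42] → cuts [7, 18, 26, 40, 47]

Pooled cuts: [7, 18, 26, 40, 47, 54, 65, 84, 91]

Fragment lengths:
  [0,7): 7 bp
  [7,18): 11 bp
  [18,26): 8 bp
  [26,40): 14 bp
  [40,47): 7 bp
  [47,54): 7 bp
  [54,65): 11 bp
  [65,84): 19 bp
  [84,91): 7 bp
  [91,104): 13 bp

[7,7,7,7,8,11,11,13,14,19]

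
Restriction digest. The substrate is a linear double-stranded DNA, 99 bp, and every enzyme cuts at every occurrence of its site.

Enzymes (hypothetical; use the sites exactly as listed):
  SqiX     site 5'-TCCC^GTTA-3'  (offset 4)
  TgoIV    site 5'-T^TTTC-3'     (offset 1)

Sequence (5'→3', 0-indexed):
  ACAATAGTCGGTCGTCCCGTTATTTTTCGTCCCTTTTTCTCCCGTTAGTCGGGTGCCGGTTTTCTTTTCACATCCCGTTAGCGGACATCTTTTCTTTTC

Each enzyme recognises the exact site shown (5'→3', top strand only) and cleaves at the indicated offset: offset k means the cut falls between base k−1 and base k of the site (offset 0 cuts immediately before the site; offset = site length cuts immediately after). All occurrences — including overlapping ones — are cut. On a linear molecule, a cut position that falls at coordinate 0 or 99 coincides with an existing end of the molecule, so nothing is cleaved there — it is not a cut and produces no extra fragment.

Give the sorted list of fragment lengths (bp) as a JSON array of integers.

[4,5,5,6,8,11,11,14,17,18]

Scan for sites:
  SqiX TCCCGTTA/4: at [14, 39, 72] ⇒ [18, 43, 76]
  TgoIV TTTTC/1: at [23, 34, 59, 64, 89, 94] ⇒ [24, 35, 60, 65, 90, 95]

All cut coordinates (distinct, sorted): [18, 24, 35, 43, 60, 65, 76, 90, 95]

Fragment lengths:
  [0,18): 18 bp
  [18,24): 6 bp
  [24,35): 11 bp
  [35,43): 8 bp
  [43,60): 17 bp
  [60,65): 5 bp
  [65,76): 11 bp
  [76,90): 14 bp
  [90,95): 5 bp
  [95,99): 4 bp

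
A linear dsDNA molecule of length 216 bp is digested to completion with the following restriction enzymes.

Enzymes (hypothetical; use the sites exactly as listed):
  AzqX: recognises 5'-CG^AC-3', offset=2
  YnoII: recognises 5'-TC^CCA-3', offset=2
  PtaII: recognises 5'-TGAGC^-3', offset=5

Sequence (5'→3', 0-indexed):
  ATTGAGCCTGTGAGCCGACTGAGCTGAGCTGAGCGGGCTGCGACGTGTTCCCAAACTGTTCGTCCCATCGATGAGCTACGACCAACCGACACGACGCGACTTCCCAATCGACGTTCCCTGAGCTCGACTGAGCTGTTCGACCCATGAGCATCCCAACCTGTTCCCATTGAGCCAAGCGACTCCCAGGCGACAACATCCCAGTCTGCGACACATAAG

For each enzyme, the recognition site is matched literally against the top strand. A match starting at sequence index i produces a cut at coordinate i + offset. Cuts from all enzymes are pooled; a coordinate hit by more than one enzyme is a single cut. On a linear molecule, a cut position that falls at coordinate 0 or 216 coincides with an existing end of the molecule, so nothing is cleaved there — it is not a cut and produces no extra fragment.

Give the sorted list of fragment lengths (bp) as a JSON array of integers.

Site scan:
  AzqX CGAC/2: at [15, 40, 78, 86, 91, 96, 108, 124, 137, 176, 187, 205] ⇒ [17, 42, 80, 88, 93, 98, 110, 126, 139, 178, 189, 207]
  YnoII TCCCA/2: at [48, 62, 101, 150, 161, 180, 195] ⇒ [50, 64, 103, 152, 163, 182, 197]
  PtaII TGAGC/5: at [2, 10, 19, 24, 29, 71, 118, 128, 144, 167] ⇒ [7, 15, 24, 29, 34, 76, 123, 133, 149, 172]

Pooled cuts: [7, 15, 17, 24, 29, 34, 42, 50, 64, 76, 80, 88, 93, 98, 103, 110, 123, 126, 133, 139, 149, 152, 163, 172, 178, 182, 189, 197, 207]

Fragments:
  [0,7): 7 bp
  [7,15): 8 bp
  [15,17): 2 bp
  [17,24): 7 bp
  [24,29): 5 bp
  [29,34): 5 bp
  [34,42): 8 bp
  [42,50): 8 bp
  [50,64): 14 bp
  [64,76): 12 bp
  [76,80): 4 bp
  [80,88): 8 bp
  [88,93): 5 bp
  [93,98): 5 bp
  [98,103): 5 bp
  [103,110): 7 bp
  [110,123): 13 bp
  [123,126): 3 bp
  [126,133): 7 bp
  [133,139): 6 bp
  [139,149): 10 bp
  [149,152): 3 bp
  [152,163): 11 bp
  [163,172): 9 bp
  [172,178): 6 bp
  [178,182): 4 bp
  [182,189): 7 bp
  [189,197): 8 bp
  [197,207): 10 bp
  [207,216): 9 bp

[2,3,3,4,4,5,5,5,5,5,6,6,7,7,7,7,7,8,8,8,8,8,9,9,10,10,11,12,13,14]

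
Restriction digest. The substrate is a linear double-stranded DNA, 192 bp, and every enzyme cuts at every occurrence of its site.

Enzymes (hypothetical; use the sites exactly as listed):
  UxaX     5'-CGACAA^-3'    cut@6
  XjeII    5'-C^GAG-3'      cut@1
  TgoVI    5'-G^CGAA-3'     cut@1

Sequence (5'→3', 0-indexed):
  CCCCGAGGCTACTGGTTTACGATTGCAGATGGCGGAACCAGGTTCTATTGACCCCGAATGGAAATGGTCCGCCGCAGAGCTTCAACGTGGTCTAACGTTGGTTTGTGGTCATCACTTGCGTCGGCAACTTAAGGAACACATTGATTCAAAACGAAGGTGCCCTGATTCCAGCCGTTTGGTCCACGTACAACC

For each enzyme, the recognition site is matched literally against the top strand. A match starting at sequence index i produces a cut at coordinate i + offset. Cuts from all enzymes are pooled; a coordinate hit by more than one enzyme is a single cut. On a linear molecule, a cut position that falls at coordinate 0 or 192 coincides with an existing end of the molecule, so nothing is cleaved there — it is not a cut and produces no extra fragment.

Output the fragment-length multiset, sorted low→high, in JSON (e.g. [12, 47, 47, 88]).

Per-enzyme occurrences:
  UxaX (CGACAA, off=6): no sites
  XjeII (CGAG, off=1): starts [3] → cuts [4]
  TgoVI (GCGAA, off=1): no sites

All cut coordinates (distinct, sorted): [4]

Fragments:
  [0,4): 4 bp
  [4,192): 188 bp

[4,188]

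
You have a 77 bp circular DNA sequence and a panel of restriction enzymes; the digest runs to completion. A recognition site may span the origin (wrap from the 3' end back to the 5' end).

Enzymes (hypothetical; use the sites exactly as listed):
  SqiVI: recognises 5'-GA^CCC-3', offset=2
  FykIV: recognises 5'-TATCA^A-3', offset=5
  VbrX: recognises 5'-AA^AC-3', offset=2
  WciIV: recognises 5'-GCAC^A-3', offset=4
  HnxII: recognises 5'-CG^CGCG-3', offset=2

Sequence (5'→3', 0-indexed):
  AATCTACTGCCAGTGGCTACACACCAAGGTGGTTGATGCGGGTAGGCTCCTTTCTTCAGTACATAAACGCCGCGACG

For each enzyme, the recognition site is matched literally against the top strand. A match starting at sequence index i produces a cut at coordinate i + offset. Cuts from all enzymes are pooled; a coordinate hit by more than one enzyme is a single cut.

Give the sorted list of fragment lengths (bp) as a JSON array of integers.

Site scan:
  SqiVI (GACCC, off=2): no sites
  FykIV (TATCAA, off=5): no sites
  VbrX AAAC/2: at [64] ⇒ [66]
  WciIV (GCACA, off=4): no sites
  HnxII (CGCGCG, off=2): no sites

Pooled cuts: [66]

Fragments:
  66→66 (wrap): 77-66+66 = 77 bp

[77]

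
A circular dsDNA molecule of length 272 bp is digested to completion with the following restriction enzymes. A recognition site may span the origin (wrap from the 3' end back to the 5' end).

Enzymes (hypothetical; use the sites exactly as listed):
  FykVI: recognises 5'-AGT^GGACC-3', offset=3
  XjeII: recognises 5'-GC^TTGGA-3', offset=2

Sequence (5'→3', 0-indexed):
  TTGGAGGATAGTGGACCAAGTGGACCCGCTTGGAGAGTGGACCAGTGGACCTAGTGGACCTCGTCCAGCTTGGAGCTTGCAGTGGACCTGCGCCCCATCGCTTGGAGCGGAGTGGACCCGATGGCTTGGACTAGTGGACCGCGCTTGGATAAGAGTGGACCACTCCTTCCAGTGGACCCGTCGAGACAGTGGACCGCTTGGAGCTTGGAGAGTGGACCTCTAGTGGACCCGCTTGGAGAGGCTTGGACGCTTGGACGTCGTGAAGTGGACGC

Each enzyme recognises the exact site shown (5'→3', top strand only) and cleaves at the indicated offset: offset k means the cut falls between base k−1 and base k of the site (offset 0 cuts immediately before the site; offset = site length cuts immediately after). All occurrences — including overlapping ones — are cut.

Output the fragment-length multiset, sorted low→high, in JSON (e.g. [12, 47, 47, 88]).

Per-enzyme occurrences:
  FykVI (AGTGGACC, off=3): starts [9, 18, 35, 43, 52, 80, 110, 132, 153, 170, 187, 210, 221] → cuts [12, 21, 38, 46, 55, 83, 113, 135, 156, 173, 190, 213, 224]
  XjeII (GCTTGGA, off=2): starts [27, 67, 99, 123, 142, 195, 202, 230, 240, 248, 270] → cuts [0, 29, 69, 101, 125, 144, 197, 204, 232, 242, 250]

Pooled cuts: [0, 12, 21, 29, 38, 46, 55, 69, 83, 101, 113, 125, 135, 144, 156, 173, 190, 197, 204, 213, 224, 232, 242, 250]

Fragment lengths:
  0→12: 12 bp
  12→21: 9 bp
  21→29: 8 bp
  29→38: 9 bp
  38→46: 8 bp
  46→55: 9 bp
  55→69: 14 bp
  69→83: 14 bp
  83→101: 18 bp
  101→113: 12 bp
  113→125: 12 bp
  125→135: 10 bp
  135→144: 9 bp
  144→156: 12 bp
  156→173: 17 bp
  173→190: 17 bp
  190→197: 7 bp
  197→204: 7 bp
  204→213: 9 bp
  213→224: 11 bp
  224→232: 8 bp
  232→242: 10 bp
  242→250: 8 bp
  250→0 (wrap): 272-250+0 = 22 bp

[7,7,8,8,8,8,9,9,9,9,9,10,10,11,12,12,12,12,14,14,17,17,18,22]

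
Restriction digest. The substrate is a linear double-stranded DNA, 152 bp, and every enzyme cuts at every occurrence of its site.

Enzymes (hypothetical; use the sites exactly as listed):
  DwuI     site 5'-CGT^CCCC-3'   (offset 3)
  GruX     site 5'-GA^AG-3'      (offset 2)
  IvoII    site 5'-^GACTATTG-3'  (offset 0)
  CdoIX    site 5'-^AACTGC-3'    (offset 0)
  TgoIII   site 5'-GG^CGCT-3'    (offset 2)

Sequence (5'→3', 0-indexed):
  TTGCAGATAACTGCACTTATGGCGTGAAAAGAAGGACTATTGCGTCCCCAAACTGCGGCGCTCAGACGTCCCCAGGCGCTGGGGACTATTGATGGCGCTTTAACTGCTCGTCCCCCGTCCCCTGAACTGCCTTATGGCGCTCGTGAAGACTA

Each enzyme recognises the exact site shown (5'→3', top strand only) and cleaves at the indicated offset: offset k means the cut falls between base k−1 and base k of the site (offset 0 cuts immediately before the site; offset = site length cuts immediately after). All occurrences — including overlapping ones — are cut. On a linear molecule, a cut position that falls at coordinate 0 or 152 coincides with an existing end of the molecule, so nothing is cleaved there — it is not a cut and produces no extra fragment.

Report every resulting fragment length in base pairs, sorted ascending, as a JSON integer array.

[2,5,6,6,6,7,7,7,8,8,9,10,11,11,12,13,24]

Site scan:
  DwuI CGTCCCC/3: at [42, 66, 108, 115] ⇒ [45, 69, 111, 118]
  GruX GAAG/2: at [30, 144] ⇒ [32, 146]
  IvoII GACTATTG/0: at [34, 83] ⇒ [34, 83]
  CdoIX AACTGC/0: at [8, 50, 101, 124] ⇒ [8, 50, 101, 124]
  TgoIII GGCGCT/2: at [56, 74, 93, 135] ⇒ [58, 76, 95, 137]

Pooled cuts: [8, 32, 34, 45, 50, 58, 69, 76, 83, 95, 101, 111, 118, 124, 137, 146]

Fragment lengths:
  [0,8): 8 bp
  [8,32): 24 bp
  [32,34): 2 bp
  [34,45): 11 bp
  [45,50): 5 bp
  [50,58): 8 bp
  [58,69): 11 bp
  [69,76): 7 bp
  [76,83): 7 bp
  [83,95): 12 bp
  [95,101): 6 bp
  [101,111): 10 bp
  [111,118): 7 bp
  [118,124): 6 bp
  [124,137): 13 bp
  [137,146): 9 bp
  [146,152): 6 bp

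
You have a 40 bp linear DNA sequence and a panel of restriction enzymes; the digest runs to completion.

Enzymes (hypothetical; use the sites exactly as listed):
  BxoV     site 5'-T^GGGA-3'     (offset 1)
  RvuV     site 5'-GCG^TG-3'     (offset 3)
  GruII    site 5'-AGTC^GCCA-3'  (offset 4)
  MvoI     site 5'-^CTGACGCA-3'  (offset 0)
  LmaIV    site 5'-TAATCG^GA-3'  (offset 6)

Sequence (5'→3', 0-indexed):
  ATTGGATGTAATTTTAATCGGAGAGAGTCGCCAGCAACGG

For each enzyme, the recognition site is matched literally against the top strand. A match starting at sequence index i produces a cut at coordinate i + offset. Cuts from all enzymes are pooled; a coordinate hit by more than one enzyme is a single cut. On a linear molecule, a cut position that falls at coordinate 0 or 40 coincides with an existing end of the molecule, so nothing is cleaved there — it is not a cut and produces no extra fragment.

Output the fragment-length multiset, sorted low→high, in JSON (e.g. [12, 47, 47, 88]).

[9,11,20]

Scan for sites:
  BxoV (TGGGA, off=1): no sites
  RvuV (GCGTG, off=3): no sites
  GruII AGTCGCCA/4: at [25] ⇒ [29]
  MvoI (CTGACGCA, off=0): no sites
  LmaIV TAATCGGA/6: at [14] ⇒ [20]

All cut coordinates (distinct, sorted): [20, 29]

Fragment lengths:
  [0,20): 20 bp
  [20,29): 9 bp
  [29,40): 11 bp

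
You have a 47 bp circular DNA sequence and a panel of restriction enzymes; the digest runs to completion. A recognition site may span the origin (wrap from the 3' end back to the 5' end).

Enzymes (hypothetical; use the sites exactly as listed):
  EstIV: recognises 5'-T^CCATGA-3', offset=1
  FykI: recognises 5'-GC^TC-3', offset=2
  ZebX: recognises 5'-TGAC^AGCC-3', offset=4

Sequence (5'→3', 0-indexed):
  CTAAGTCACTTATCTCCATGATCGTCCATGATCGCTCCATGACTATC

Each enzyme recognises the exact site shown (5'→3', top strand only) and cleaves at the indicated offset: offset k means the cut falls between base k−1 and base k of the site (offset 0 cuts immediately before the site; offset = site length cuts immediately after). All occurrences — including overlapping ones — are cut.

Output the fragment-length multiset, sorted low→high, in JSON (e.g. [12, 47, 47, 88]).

[1,10,10,26]

Per-enzyme occurrences:
  EstIV (TCCATGA, off=1): starts [14, 24, 35] → cuts [15, 25, 36]
  FykI (GCTC, off=2): starts [33] → cuts [35]
  ZebX (TGACAGCC, off=4): no sites

All cut coordinates (distinct, sorted): [15, 25, 35, 36]

Fragments:
  15→25: 10 bp
  25→35: 10 bp
  35→36: 1 bp
  36→15 (wrap): 47-36+15 = 26 bp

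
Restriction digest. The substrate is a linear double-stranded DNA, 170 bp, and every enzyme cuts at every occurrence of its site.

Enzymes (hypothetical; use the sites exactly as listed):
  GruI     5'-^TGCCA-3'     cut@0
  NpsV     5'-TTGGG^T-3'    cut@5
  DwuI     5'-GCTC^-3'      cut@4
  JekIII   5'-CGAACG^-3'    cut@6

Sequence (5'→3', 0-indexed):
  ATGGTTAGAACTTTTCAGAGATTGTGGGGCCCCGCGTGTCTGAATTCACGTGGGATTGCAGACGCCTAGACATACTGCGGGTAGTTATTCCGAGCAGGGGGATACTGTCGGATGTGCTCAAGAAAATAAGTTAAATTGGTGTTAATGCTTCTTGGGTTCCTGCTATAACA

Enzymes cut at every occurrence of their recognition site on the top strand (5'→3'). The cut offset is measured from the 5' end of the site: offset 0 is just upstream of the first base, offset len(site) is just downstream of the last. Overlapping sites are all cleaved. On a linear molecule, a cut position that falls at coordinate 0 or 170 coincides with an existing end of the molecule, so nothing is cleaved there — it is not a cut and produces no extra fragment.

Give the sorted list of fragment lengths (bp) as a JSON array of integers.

[14,37,119]

Site scan:
  GruI (TGCCA, off=0): no sites
  NpsV TTGGGT/5: at [151] ⇒ [156]
  DwuI GCTC/4: at [115] ⇒ [119]
  JekIII (CGAACG, off=6): no sites

All cut coordinates (distinct, sorted): [119, 156]

Fragment lengths:
  [0,119): 119 bp
  [119,156): 37 bp
  [156,170): 14 bp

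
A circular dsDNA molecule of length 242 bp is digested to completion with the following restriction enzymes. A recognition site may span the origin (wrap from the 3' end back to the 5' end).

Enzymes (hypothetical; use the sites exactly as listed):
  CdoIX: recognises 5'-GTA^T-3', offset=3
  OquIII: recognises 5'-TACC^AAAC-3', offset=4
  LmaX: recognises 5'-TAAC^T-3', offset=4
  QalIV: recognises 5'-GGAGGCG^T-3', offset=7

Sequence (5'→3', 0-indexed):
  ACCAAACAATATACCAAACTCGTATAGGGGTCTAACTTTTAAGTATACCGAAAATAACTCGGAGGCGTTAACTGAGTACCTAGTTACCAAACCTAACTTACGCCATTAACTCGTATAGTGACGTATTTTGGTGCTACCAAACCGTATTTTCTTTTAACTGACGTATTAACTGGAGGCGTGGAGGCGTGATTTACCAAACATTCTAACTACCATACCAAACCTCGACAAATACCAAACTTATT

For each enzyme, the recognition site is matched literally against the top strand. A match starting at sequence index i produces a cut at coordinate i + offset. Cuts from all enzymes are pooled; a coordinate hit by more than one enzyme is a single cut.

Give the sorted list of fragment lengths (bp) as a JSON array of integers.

Site scan:
  CdoIX (GTAT, off=3): starts [21, 42, 112, 122, 143, 162] → cuts [24, 45, 115, 125, 146, 165]
  OquIII (TACCAAAC, off=4): starts [11, 84, 134, 191, 212, 229, 241] → cuts [3, 15, 88, 138, 195, 216, 233]
  LmaX (TAACT, off=4): starts [32, 54, 68, 93, 106, 154, 166, 203] → cuts [36, 58, 72, 97, 110, 158, 170, 207]
  QalIV (GGAGGCGT, off=7): starts [60, 171, 179] → cuts [67, 178, 186]

Pooled cuts: [3, 15, 24, 36, 45, 58, 67, 72, 88, 97, 110, 115, 125, 138, 146, 158, 165, 170, 178, 186, 195, 207, 216, 233]

Fragment lengths:
  3→15: 12 bp
  15→24: 9 bp
  24→36: 12 bp
  36→45: 9 bp
  45→58: 13 bp
  58→67: 9 bp
  67→72: 5 bp
  72→88: 16 bp
  88→97: 9 bp
  97→110: 13 bp
  110→115: 5 bp
  115→125: 10 bp
  125→138: 13 bp
  138→146: 8 bp
  146→158: 12 bp
  158→165: 7 bp
  165→170: 5 bp
  170→178: 8 bp
  178→186: 8 bp
  186→195: 9 bp
  195→207: 12 bp
  207→216: 9 bp
  216→233: 17 bp
  233→3 (wrap): 242-233+3 = 12 bp

[5,5,5,7,8,8,8,9,9,9,9,9,9,10,12,12,12,12,12,13,13,13,16,17]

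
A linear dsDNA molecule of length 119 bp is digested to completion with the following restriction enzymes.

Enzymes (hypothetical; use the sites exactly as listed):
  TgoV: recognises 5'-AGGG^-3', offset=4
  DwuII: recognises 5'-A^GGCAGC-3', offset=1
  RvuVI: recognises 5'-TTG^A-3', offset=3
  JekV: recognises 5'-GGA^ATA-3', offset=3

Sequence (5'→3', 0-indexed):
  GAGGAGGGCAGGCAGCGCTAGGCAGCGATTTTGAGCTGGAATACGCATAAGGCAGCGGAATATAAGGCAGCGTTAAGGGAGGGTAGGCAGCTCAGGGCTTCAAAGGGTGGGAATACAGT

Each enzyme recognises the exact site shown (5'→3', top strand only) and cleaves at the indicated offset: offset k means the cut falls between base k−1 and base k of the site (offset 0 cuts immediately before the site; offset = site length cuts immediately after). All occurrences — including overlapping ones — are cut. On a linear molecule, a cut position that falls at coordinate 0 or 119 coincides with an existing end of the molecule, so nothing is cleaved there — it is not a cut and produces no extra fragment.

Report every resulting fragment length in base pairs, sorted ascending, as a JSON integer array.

Scan for sites:
  TgoV AGGG/4: at [4, 75, 79, 93, 103] ⇒ [8, 79, 83, 97, 107]
  DwuII AGGCAGC/1: at [9, 19, 49, 64, 84] ⇒ [10, 20, 50, 65, 85]
  RvuVI TTGA/3: at [30] ⇒ [33]
  JekV GGAATA/3: at [37, 56, 109] ⇒ [40, 59, 112]

All cut coordinates (distinct, sorted): [8, 10, 20, 33, 40, 50, 59, 65, 79, 83, 85, 97, 107, 112]

Fragments:
  [0,8): 8 bp
  [8,10): 2 bp
  [10,20): 10 bp
  [20,33): 13 bp
  [33,40): 7 bp
  [40,50): 10 bp
  [50,59): 9 bp
  [59,65): 6 bp
  [65,79): 14 bp
  [79,83): 4 bp
  [83,85): 2 bp
  [85,97): 12 bp
  [97,107): 10 bp
  [107,112): 5 bp
  [112,119): 7 bp

[2,2,4,5,6,7,7,8,9,10,10,10,12,13,14]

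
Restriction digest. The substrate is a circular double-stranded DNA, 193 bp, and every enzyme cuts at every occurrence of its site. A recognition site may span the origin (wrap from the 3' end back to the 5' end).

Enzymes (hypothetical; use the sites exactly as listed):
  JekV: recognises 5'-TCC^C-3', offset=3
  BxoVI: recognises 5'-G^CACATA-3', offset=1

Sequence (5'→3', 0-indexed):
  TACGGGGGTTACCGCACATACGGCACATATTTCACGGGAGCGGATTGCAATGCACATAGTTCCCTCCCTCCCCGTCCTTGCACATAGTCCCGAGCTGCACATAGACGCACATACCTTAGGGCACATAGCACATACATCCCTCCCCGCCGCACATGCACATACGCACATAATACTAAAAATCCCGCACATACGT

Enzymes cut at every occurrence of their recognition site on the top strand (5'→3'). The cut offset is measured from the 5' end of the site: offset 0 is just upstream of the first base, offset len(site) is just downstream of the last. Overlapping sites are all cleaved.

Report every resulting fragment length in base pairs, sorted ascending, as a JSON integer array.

Per-enzyme occurrences:
  JekV TCCC/3: at [60, 64, 68, 87, 136, 140, 179] ⇒ [63, 67, 71, 90, 139, 143, 182]
  BxoVI GCACATA/1: at [13, 22, 51, 79, 96, 106, 120, 127, 154, 162, 183] ⇒ [14, 23, 52, 80, 97, 107, 121, 128, 155, 163, 184]

All cut coordinates (distinct, sorted): [14, 23, 52, 63, 67, 71, 80, 90, 97, 107, 121, 128, 139, 143, 155, 163, 182, 184]

Fragment lengths:
  14→23: 9 bp
  23→52: 29 bp
  52→63: 11 bp
  63→67: 4 bp
  67→71: 4 bp
  71→80: 9 bp
  80→90: 10 bp
  90→97: 7 bp
  97→107: 10 bp
  107→121: 14 bp
  121→128: 7 bp
  128→139: 11 bp
  139→143: 4 bp
  143→155: 12 bp
  155→163: 8 bp
  163→182: 19 bp
  182→184: 2 bp
  184→14 (wrap): 193-184+14 = 23 bp

[2,4,4,4,7,7,8,9,9,10,10,11,11,12,14,19,23,29]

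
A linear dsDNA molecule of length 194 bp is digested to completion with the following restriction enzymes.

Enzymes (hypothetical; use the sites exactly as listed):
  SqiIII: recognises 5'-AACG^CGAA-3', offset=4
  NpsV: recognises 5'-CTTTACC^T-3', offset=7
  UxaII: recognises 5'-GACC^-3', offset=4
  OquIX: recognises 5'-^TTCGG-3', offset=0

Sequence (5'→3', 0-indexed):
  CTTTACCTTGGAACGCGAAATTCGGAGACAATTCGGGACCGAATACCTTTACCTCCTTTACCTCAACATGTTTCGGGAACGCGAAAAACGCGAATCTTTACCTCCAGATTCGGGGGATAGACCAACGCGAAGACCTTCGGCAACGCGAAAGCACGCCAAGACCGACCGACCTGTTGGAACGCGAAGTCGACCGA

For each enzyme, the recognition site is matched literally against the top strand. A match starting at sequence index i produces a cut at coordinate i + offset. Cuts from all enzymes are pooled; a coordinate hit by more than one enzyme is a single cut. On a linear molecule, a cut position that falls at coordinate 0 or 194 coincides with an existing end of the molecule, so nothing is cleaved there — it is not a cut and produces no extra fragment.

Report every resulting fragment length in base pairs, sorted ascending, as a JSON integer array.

[2,4,4,4,5,6,7,8,8,9,9,9,9,10,10,10,11,11,12,13,15,18]

Scan for sites:
  SqiIII AACGCGAA/4: at [11, 77, 86, 123, 141, 177] ⇒ [15, 81, 90, 127, 145, 181]
  NpsV CTTTACCT/7: at [0, 46, 55, 95] ⇒ [7, 53, 62, 102]
  UxaII GACC/4: at [36, 119, 131, 159, 163, 167, 188] ⇒ [40, 123, 135, 163, 167, 171, 192]
  OquIX TTCGG/0: at [20, 31, 71, 108, 135] ⇒ [20, 31, 71, 108, 135]

All cut coordinates (distinct, sorted): [7, 15, 20, 31, 40, 53, 62, 71, 81, 90, 102, 108, 123, 127, 135, 145, 163, 167, 171, 181, 192]

Fragments:
  [0,7): 7 bp
  [7,15): 8 bp
  [15,20): 5 bp
  [20,31): 11 bp
  [31,40): 9 bp
  [40,53): 13 bp
  [53,62): 9 bp
  [62,71): 9 bp
  [71,81): 10 bp
  [81,90): 9 bp
  [90,102): 12 bp
  [102,108): 6 bp
  [108,123): 15 bp
  [123,127): 4 bp
  [127,135): 8 bp
  [135,145): 10 bp
  [145,163): 18 bp
  [163,167): 4 bp
  [167,171): 4 bp
  [171,181): 10 bp
  [181,192): 11 bp
  [192,194): 2 bp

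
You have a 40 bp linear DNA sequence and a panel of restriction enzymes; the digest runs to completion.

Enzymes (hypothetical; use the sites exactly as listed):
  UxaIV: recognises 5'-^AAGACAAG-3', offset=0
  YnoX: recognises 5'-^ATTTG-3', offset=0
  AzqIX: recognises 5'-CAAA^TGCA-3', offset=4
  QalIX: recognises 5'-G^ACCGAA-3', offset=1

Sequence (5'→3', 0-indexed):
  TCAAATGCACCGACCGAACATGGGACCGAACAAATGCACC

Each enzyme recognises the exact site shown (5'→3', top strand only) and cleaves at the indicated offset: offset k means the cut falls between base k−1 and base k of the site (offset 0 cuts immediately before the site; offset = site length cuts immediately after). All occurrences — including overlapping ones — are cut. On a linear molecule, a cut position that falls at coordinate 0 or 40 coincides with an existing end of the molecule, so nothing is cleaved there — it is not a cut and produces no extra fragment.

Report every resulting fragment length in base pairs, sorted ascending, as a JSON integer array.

Per-enzyme occurrences:
  UxaIV (AAGACAAG, off=0): no sites
  YnoX (ATTTG, off=0): no sites
  AzqIX (CAAATGCA, off=4): starts [1, 30] → cuts [5, 34]
  QalIX (GACCGAA, off=1): starts [11, 23] → cuts [12, 24]

All cut coordinates (distinct, sorted): [5, 12, 24, 34]

Fragments:
  [0,5): 5 bp
  [5,12): 7 bp
  [12,24): 12 bp
  [24,34): 10 bp
  [34,40): 6 bp

[5,6,7,10,12]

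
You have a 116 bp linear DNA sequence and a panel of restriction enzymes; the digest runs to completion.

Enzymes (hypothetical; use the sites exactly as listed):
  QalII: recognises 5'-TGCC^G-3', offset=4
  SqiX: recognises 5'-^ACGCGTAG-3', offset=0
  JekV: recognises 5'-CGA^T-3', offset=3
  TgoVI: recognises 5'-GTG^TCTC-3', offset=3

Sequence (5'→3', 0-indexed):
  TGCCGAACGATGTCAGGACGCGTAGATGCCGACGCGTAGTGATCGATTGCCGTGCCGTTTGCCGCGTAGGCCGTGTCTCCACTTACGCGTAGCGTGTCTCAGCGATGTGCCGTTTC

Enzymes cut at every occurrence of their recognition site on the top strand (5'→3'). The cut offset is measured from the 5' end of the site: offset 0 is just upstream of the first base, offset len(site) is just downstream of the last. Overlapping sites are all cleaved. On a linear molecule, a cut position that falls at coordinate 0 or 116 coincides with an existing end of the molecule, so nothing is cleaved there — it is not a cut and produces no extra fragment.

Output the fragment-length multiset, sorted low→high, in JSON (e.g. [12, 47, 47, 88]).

Site scan:
  QalII (TGCCG, off=4): starts [0, 26, 47, 52, 59, 107] → cuts [4, 30, 51, 56, 63, 111]
  SqiX (ACGCGTAG, off=0): starts [17, 31, 84] → cuts [17, 31, 84]
  JekV (CGAT, off=3): starts [7, 43, 102] → cuts [10, 46, 105]
  TgoVI (GTGTCTC, off=3): starts [72, 93] → cuts [75, 96]

Pooled cuts: [4, 10, 17, 30, 31, 46, 51, 56, 63, 75, 84, 96, 105, 111]

Fragments:
  [0,4): 4 bp
  [4,10): 6 bp
  [10,17): 7 bp
  [17,30): 13 bp
  [30,31): 1 bp
  [31,46): 15 bp
  [46,51): 5 bp
  [51,56): 5 bp
  [56,63): 7 bp
  [63,75): 12 bp
  [75,84): 9 bp
  [84,96): 12 bp
  [96,105): 9 bp
  [105,111): 6 bp
  [111,116): 5 bp

[1,4,5,5,5,6,6,7,7,9,9,12,12,13,15]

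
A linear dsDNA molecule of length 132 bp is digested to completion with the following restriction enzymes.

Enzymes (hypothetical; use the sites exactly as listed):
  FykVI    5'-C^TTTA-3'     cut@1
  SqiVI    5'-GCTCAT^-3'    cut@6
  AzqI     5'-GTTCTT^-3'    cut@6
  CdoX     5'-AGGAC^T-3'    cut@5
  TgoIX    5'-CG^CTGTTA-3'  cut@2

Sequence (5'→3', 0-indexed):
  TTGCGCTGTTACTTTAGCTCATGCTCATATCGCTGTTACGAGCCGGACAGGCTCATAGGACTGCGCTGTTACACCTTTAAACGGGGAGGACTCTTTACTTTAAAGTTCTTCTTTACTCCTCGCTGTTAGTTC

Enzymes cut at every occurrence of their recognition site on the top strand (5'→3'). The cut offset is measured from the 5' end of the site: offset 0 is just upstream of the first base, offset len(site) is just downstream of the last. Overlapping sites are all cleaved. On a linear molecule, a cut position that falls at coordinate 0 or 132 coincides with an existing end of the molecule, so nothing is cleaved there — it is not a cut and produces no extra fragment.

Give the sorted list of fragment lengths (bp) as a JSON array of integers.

[1,2,4,4,5,5,5,6,7,10,10,10,11,12,16,24]

Scan for sites:
  FykVI CTTTA/1: at [11, 74, 92, 97, 110] ⇒ [12, 75, 93, 98, 111]
  SqiVI GCTCAT/6: at [16, 22, 50] ⇒ [22, 28, 56]
  AzqI GTTCTT/6: at [104] ⇒ [110]
  CdoX AGGACT/5: at [56, 86] ⇒ [61, 91]
  TgoIX CGCTGTTA/2: at [3, 30, 63, 120] ⇒ [5, 32, 65, 122]

All cut coordinates (distinct, sorted): [5, 12, 22, 28, 32, 56, 61, 65, 75, 91, 93, 98, 110, 111, 122]

Fragment lengths:
  [0,5): 5 bp
  [5,12): 7 bp
  [12,22): 10 bp
  [22,28): 6 bp
  [28,32): 4 bp
  [32,56): 24 bp
  [56,61): 5 bp
  [61,65): 4 bp
  [65,75): 10 bp
  [75,91): 16 bp
  [91,93): 2 bp
  [93,98): 5 bp
  [98,110): 12 bp
  [110,111): 1 bp
  [111,122): 11 bp
  [122,132): 10 bp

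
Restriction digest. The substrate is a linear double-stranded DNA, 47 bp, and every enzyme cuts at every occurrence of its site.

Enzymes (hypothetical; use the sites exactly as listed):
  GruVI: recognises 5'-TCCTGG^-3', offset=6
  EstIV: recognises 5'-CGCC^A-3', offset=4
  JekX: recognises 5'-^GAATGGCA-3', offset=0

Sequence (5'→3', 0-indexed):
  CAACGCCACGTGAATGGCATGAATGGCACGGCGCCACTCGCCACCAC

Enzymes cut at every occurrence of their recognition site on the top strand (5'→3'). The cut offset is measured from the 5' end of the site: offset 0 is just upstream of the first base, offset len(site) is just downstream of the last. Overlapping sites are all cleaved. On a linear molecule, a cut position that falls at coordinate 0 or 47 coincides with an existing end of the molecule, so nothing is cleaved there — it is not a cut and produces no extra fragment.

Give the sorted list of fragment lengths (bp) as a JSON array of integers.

Per-enzyme occurrences:
  GruVI (TCCTGG, off=6): no sites
  EstIV CGCCA/4: at [3, 31, 38] ⇒ [7, 35, 42]
  JekX GAATGGCA/0: at [11, 20] ⇒ [11, 20]

All cut coordinates (distinct, sorted): [7, 11, 20, 35, 42]

Fragment lengths:
  [0,7): 7 bp
  [7,11): 4 bp
  [11,20): 9 bp
  [20,35): 15 bp
  [35,42): 7 bp
  [42,47): 5 bp

[4,5,7,7,9,15]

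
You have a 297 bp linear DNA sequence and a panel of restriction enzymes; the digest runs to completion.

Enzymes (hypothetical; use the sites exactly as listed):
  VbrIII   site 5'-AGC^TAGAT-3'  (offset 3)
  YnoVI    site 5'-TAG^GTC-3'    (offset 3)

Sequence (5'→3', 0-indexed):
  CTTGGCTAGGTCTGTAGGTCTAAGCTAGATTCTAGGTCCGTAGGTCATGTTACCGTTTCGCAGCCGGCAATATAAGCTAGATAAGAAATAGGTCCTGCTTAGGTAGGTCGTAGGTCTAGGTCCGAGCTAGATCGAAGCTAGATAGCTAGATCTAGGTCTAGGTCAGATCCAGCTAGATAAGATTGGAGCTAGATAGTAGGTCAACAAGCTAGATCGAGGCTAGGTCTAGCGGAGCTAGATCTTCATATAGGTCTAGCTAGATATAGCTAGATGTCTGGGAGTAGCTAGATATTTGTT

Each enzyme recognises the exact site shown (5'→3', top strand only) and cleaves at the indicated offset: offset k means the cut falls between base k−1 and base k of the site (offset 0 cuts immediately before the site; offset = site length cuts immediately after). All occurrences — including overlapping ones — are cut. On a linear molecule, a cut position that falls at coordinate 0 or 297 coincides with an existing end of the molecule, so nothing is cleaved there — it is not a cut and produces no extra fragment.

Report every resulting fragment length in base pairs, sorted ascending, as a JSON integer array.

Scan for sites:
  VbrIII AGCTAGAT/3: at [22, 74, 124, 135, 143, 170, 186, 206, 232, 254, 264, 282] ⇒ [25, 77, 127, 138, 146, 173, 189, 209, 235, 257, 267, 285]
  YnoVI TAGGTC/3: at [6, 14, 32, 40, 88, 103, 110, 116, 152, 158, 196, 220, 247] ⇒ [9, 17, 35, 43, 91, 106, 113, 119, 155, 161, 199, 223, 250]

All cut coordinates (distinct, sorted): [9, 17, 25, 35, 43, 77, 91, 106, 113, 119, 127, 138, 146, 155, 161, 173, 189, 199, 209, 223, 235, 250, 257, 267, 285]

Fragment lengths:
  [0,9): 9 bp
  [9,17): 8 bp
  [17,25): 8 bp
  [25,35): 10 bp
  [35,43): 8 bp
  [43,77): 34 bp
  [77,91): 14 bp
  [91,106): 15 bp
  [106,113): 7 bp
  [113,119): 6 bp
  [119,127): 8 bp
  [127,138): 11 bp
  [138,146): 8 bp
  [146,155): 9 bp
  [155,161): 6 bp
  [161,173): 12 bp
  [173,189): 16 bp
  [189,199): 10 bp
  [199,209): 10 bp
  [209,223): 14 bp
  [223,235): 12 bp
  [235,250): 15 bp
  [250,257): 7 bp
  [257,267): 10 bp
  [267,285): 18 bp
  [285,297): 12 bp

[6,6,7,7,8,8,8,8,8,9,9,10,10,10,10,11,12,12,12,14,14,15,15,16,18,34]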